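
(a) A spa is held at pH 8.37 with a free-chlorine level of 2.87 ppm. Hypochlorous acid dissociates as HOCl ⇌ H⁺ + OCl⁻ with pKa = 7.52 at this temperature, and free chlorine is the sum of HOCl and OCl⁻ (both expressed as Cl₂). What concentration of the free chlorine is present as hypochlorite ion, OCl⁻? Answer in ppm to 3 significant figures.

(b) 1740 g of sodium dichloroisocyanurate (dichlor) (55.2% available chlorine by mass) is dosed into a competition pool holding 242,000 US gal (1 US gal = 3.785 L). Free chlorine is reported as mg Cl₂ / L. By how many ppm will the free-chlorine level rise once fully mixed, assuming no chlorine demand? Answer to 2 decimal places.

(a) [OCl⁻]/[HOCl] = 10^(pH − pKa) = 10^(8.37 − 7.52) = 10^0.85 = 7.079.
(a) Fraction as HOCl = 1 / (1 + 7.079) = 0.1238.
(a) OCl⁻ = (1 − 0.1238) × 2.87 ppm = 2.515 ppm.

(b) Volume: 242,000 US gal × 3.785 L/gal = 915,970 L.
(b) Available chlorine delivered: 1740 g × 0.552 = 960.5 g as Cl₂.
(b) Concentration rise: 960.5 g / 915,970 L = 1.049 mg/L = 1.05 ppm.

(a) 2.51 ppm; (b) 1.05 ppm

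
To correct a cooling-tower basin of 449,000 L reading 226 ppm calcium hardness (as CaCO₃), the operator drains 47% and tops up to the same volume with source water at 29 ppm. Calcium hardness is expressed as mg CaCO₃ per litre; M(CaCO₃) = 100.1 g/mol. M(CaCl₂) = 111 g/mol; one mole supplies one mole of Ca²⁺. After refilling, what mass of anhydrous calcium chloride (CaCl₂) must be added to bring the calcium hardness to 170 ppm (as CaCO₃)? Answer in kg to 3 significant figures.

18.2 kg

After draining 47% and refilling: 226 × 0.53 + 29 × 0.47 = 133.41 ppm.
Deficit to target: 170 − 133.41 = 36.59 mg/L.
As CaCO₃: 36.59 mg/L × 449,000 L = 16,430 g; ÷ 100.1 = 164.1 mol Ca²⁺.
Mass: 164.1 × 111 = 18,220 g.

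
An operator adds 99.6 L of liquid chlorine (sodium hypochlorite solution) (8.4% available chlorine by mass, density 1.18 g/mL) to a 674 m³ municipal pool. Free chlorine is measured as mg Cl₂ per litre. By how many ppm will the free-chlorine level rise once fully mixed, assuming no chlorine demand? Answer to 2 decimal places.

Volume: 674 m³ = 674,000 L.
Mass of solution: 99.6 L × 1000 mL/L × 1.18 g/mL = 117,500 g.
Available chlorine delivered: 117,500 g × 0.084 = 9872 g as Cl₂.
Concentration rise: 9872 g / 674,000 L = 14.65 mg/L = 14.65 ppm.

14.65 ppm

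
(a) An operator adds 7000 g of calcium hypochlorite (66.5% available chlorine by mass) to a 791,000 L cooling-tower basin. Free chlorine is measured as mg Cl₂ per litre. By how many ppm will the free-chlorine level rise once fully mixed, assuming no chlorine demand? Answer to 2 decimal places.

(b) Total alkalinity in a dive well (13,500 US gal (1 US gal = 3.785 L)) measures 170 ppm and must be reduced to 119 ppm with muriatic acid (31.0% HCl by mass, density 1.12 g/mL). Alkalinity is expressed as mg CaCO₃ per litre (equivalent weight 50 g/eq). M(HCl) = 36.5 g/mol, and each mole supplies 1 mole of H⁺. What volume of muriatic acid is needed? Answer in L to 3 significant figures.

(a) 5.88 ppm; (b) 5.48 L

(a) Available chlorine delivered: 7000 g × 0.665 = 4655 g as Cl₂.
(a) Concentration rise: 4655 g / 791,000 L = 5.885 mg/L = 5.88 ppm.

(b) Volume: 13,500 US gal × 3.785 L/gal = 51,098 L.
(b) Alkalinity to neutralize: (170 − 119) = 51 mg/L as CaCO₃ × 51,098 L = 2606 g as CaCO₃.
(b) Equivalents of H⁺ required: 2606 ÷ 50 g/eq = 52.12 eq = 52.12 mol HCl.
(b) Mass of HCl: 52.12 × 36.5 = 1902 g.
(b) Mass of 31.0% solution: 1902 / 0.31 = 6137 g.
(b) Volume: 6137 g ÷ 1.12 g/mL = 5479 mL.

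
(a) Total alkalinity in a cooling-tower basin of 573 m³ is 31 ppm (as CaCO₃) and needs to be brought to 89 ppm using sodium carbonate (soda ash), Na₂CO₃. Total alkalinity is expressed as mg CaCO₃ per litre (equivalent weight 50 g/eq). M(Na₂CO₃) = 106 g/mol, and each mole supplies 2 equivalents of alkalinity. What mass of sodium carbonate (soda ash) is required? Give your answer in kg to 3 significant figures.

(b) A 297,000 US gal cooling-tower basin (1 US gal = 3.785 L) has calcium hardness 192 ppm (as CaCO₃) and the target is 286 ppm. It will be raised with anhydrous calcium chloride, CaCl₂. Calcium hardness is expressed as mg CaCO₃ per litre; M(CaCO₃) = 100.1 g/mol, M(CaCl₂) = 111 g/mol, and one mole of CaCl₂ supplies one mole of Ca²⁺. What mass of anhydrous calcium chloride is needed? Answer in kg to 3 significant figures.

(a) Volume: 573 m³ = 573,000 L.
(a) Alkalinity to add: (89 − 31) = 58 mg/L as CaCO₃ × 573,000 L = 33,230 g as CaCO₃.
(a) Equivalents: 33,230 g ÷ 50 g/eq = 664.7 eq.
(a) Each mole of Na₂CO₃ supplies 2 eq, so 664.7 / 2 = 332.3 mol.
(a) Mass: 332.3 mol × 106 g/mol = 35,230 g.

(b) Volume: 297,000 US gal × 3.785 L/gal = 1,124,145 L.
(b) Hardness to add: (286 − 192) = 94 mg/L as CaCO₃ × 1,124,145 L = 105,700 g as CaCO₃.
(b) Moles of Ca²⁺ (1 mol Ca²⁺ ≡ 1 mol CaCO₃): 105,700 / 100.1 g/mol = 1056 mol.
(b) Mass of CaCl₂: 1056 × 111 = 117,200 g.

(a) 35.2 kg; (b) 117 kg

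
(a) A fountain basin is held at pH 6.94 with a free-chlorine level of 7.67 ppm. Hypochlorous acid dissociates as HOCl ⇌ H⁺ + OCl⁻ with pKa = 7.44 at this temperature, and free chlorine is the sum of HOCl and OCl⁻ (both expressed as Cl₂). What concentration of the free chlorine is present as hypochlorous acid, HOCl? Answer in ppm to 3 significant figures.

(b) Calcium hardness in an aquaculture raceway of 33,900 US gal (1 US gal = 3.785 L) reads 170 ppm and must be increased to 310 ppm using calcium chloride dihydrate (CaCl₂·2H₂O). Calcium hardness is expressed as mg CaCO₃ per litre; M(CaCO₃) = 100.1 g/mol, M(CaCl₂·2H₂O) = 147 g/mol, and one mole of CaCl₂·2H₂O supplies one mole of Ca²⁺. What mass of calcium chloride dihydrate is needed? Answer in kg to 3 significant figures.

(a) 5.83 ppm; (b) 26.4 kg

(a) [OCl⁻]/[HOCl] = 10^(pH − pKa) = 10^(6.94 − 7.44) = 10^-0.50 = 0.3162.
(a) Fraction as HOCl = 1 / (1 + 0.3162) = 0.7597.
(a) HOCl = 0.7597 × 7.67 ppm = 5.827 ppm.

(b) Volume: 33,900 US gal × 3.785 L/gal = 128,312 L.
(b) Hardness to add: (310 − 170) = 140 mg/L as CaCO₃ × 128,312 L = 17,960 g as CaCO₃.
(b) Moles of Ca²⁺ (1 mol Ca²⁺ ≡ 1 mol CaCO₃): 17,960 / 100.1 g/mol = 179.5 mol.
(b) Mass of CaCl₂·2H₂O: 179.5 × 147 = 26,380 g.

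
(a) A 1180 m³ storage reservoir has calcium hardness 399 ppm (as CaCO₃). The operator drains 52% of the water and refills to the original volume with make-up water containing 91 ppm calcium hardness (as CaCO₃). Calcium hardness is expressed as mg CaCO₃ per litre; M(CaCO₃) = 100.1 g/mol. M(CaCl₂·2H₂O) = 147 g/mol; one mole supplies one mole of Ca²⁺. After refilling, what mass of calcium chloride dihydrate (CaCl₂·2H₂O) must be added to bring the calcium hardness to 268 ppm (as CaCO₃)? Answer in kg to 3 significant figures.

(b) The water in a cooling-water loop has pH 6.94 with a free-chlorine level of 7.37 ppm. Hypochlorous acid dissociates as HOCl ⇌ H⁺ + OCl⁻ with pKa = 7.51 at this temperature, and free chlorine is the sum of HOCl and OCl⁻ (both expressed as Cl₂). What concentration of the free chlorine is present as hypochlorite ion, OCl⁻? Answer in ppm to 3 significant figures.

(a) 50.5 kg; (b) 1.56 ppm

(a) Volume: 1180 m³ = 1,180,000 L.
(a) After draining 52% and refilling: 399 × 0.48 + 91 × 0.52 = 238.84 ppm.
(a) Deficit to target: 268 − 238.84 = 29.16 mg/L.
(a) As CaCO₃: 29.16 mg/L × 1,180,000 L = 34,410 g; ÷ 100.1 = 343.7 mol Ca²⁺.
(a) Mass: 343.7 × 147 = 50,530 g.

(b) [OCl⁻]/[HOCl] = 10^(pH − pKa) = 10^(6.94 − 7.51) = 10^-0.57 = 0.2692.
(b) Fraction as HOCl = 1 / (1 + 0.2692) = 0.7879.
(b) OCl⁻ = (1 − 0.7879) × 7.37 ppm = 1.563 ppm.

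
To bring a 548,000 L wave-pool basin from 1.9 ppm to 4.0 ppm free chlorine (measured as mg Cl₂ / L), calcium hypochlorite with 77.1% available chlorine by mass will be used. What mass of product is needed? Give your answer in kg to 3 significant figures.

1.49 kg

Chlorine deficit: 4.0 − 1.9 = 2.1 ppm = 2.1 mg/L as Cl₂.
Cl₂ equivalent needed: 2.1 mg/L × 548,000 L = 1,151,000 mg = 1151 g.
Product at 77.1% available chlorine: 1151 / 0.771 = 1493 g.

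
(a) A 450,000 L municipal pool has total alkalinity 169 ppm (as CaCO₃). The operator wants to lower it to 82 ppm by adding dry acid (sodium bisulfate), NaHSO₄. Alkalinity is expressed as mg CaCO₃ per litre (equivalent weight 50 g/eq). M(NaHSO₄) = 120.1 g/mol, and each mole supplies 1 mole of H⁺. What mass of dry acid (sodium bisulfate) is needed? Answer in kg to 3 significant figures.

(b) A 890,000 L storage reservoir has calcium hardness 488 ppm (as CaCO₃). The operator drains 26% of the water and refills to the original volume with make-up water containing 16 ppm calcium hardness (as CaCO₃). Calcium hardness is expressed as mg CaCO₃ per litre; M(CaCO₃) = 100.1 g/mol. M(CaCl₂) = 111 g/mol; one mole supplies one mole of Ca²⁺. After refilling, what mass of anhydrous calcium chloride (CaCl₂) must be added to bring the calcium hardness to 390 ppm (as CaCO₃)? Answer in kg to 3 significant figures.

(a) 94.0 kg; (b) 24.4 kg

(a) Alkalinity to neutralize: (169 − 82) = 87 mg/L as CaCO₃ × 450,000 L = 39,150 g as CaCO₃.
(a) Equivalents of H⁺ required: 39,150 ÷ 50 g/eq = 783 eq = 783 mol NaHSO₄.
(a) Mass of NaHSO₄: 783 × 120.1 = 94,040 g.

(b) After draining 26% and refilling: 488 × 0.74 + 16 × 0.26 = 365.28 ppm.
(b) Deficit to target: 390 − 365.28 = 24.72 mg/L.
(b) As CaCO₃: 24.72 mg/L × 890,000 L = 22,000 g; ÷ 100.1 = 219.8 mol Ca²⁺.
(b) Mass: 219.8 × 111 = 24,400 g.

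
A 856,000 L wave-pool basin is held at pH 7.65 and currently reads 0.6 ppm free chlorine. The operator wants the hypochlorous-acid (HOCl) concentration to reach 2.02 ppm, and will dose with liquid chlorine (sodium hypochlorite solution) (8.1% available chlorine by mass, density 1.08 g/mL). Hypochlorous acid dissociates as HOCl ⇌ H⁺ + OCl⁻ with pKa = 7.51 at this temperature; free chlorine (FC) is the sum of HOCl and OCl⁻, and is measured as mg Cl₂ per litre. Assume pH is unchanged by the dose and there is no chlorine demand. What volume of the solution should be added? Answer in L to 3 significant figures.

41.2 L

[OCl⁻]/[HOCl] = 10^(pH − pKa) = 10^(7.65 − 7.51) = 1.38; fraction as HOCl = 1/(1 + 1.38) = 0.4201.
Free chlorine required for 2.02 ppm HOCl: 2.02 / 0.4201 = 4.808 ppm.
FC to add: 4.808 − 0.6 = 4.208 mg/L as Cl₂.
Cl₂ equivalent: 4.208 mg/L × 856,000 L = 3602 g.
Product at 8.1% available Cl: 3602 / 0.081 = 44,470 g.
Volume: 44,470 g ÷ 1.08 g/mL = 41,180 mL.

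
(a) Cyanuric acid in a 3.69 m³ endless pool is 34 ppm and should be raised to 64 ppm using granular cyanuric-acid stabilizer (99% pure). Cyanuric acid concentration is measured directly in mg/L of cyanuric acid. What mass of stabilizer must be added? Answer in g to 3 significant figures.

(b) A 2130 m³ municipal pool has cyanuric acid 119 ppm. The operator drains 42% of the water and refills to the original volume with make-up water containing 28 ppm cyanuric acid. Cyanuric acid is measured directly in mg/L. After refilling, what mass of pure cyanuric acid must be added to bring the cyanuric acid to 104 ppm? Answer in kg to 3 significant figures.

(a) 112 g; (b) 49.5 kg

(a) Volume: 3.69 m³ = 3,690 L.
(a) CYA to add: (64 − 34) = 30 mg/L × 3,690 L = 110.7 g cyanuric acid.
(a) At 99% purity: 110.7 / 0.99 = 111.8 g product.

(b) Volume: 2130 m³ = 2,130,000 L.
(b) After draining 42% and refilling: 119 × 0.58 + 28 × 0.42 = 80.78 ppm.
(b) Deficit to target: 104 − 80.78 = 23.22 mg/L.
(b) Mass: 23.22 mg/L × 2,130,000 L = 49,460 g cyanuric acid.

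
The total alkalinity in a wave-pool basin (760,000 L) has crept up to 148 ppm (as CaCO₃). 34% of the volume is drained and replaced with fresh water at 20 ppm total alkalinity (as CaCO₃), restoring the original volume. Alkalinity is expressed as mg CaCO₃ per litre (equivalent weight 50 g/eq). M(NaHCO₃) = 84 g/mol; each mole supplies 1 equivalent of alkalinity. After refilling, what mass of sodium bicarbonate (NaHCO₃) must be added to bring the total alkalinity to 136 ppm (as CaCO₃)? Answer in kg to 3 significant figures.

After draining 34% and refilling: 148 × 0.66 + 20 × 0.34 = 104.48 ppm.
Deficit to target: 136 − 104.48 = 31.52 mg/L.
As CaCO₃: 31.52 mg/L × 760,000 L = 23,960 g; ÷ 50 g/eq ÷ 1 = 479.1 mol NaHCO₃.
Mass: 479.1 × 84 = 40,240 g.

40.2 kg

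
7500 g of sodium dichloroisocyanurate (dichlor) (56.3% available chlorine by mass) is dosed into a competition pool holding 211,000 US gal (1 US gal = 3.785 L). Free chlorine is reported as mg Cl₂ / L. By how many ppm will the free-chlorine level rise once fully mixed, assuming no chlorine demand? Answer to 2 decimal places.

5.29 ppm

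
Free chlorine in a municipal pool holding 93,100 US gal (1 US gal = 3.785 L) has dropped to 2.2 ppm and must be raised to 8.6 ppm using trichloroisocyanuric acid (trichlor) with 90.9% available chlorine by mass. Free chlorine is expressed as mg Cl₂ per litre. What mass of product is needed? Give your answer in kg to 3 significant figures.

Volume: 93,100 US gal × 3.785 L/gal = 352,384 L.
Chlorine deficit: 8.6 − 2.2 = 6.4 ppm = 6.4 mg/L as Cl₂.
Cl₂ equivalent needed: 6.4 mg/L × 352,384 L = 2,255,000 mg = 2255 g.
Product at 90.9% available chlorine: 2255 / 0.909 = 2481 g.

2.48 kg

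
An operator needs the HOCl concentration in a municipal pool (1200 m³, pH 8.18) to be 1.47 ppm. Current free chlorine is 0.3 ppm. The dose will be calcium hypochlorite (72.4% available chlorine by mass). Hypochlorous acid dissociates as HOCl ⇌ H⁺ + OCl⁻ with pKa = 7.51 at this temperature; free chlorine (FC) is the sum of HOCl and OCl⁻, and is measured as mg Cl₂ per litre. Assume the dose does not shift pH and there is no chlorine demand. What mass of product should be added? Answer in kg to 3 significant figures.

13.3 kg

Volume: 1200 m³ = 1,200,000 L.
[OCl⁻]/[HOCl] = 10^(pH − pKa) = 10^(8.18 − 7.51) = 4.677; fraction as HOCl = 1/(1 + 4.677) = 0.1761.
Free chlorine required for 1.47 ppm HOCl: 1.47 / 0.1761 = 8.346 ppm.
FC to add: 8.346 − 0.3 = 8.046 mg/L as Cl₂.
Cl₂ equivalent: 8.046 mg/L × 1,200,000 L = 9655 g.
Product at 72.4% available Cl: 9655 / 0.724 = 13,340 g.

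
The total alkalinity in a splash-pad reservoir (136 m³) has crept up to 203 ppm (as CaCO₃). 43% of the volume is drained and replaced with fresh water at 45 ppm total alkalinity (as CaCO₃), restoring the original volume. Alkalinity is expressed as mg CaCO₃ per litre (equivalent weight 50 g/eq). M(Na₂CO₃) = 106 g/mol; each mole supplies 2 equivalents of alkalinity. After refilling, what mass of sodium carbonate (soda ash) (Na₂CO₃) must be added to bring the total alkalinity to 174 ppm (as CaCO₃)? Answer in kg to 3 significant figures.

Volume: 136 m³ = 136,000 L.
After draining 43% and refilling: 203 × 0.57 + 45 × 0.43 = 135.06 ppm.
Deficit to target: 174 − 135.06 = 38.94 mg/L.
As CaCO₃: 38.94 mg/L × 136,000 L = 5296 g; ÷ 50 g/eq ÷ 2 = 52.96 mol Na₂CO₃.
Mass: 52.96 × 106 = 5614 g.

5.61 kg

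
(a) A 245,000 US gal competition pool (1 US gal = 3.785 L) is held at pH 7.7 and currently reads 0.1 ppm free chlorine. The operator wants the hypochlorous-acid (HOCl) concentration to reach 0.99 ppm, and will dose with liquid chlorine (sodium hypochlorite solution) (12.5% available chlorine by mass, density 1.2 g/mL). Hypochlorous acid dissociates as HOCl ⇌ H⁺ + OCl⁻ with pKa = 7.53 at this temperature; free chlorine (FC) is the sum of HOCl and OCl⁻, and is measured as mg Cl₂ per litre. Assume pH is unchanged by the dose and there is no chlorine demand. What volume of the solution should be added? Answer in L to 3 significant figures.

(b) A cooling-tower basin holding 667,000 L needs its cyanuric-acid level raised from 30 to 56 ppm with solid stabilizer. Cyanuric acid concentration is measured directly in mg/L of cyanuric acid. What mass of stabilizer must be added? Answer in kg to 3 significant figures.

(a) 14.6 L; (b) 17.3 kg

(a) Volume: 245,000 US gal × 3.785 L/gal = 927,325 L.
(a) [OCl⁻]/[HOCl] = 10^(pH − pKa) = 10^(7.7 − 7.53) = 1.479; fraction as HOCl = 1/(1 + 1.479) = 0.4034.
(a) Free chlorine required for 0.99 ppm HOCl: 0.99 / 0.4034 = 2.454 ppm.
(a) FC to add: 2.454 − 0.1 = 2.354 mg/L as Cl₂.
(a) Cl₂ equivalent: 2.354 mg/L × 927,325 L = 2183 g.
(a) Product at 12.5% available Cl: 2183 / 0.125 = 17,470 g.
(a) Volume: 17,470 g ÷ 1.2 g/mL = 14,550 mL.

(b) CYA to add: (56 − 30) = 26 mg/L × 667,000 L = 17,340 g cyanuric acid.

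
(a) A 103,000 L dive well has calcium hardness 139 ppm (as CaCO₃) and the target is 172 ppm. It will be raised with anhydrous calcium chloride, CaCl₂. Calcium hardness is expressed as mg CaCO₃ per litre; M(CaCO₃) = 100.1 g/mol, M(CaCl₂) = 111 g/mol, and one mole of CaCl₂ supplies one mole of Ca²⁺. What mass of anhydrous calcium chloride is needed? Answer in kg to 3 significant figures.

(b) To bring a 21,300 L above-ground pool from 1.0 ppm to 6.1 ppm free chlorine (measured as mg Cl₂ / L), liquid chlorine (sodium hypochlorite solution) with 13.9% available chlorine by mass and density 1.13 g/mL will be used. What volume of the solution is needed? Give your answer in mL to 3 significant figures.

(a) Hardness to add: (172 − 139) = 33 mg/L as CaCO₃ × 103,000 L = 3399 g as CaCO₃.
(a) Moles of Ca²⁺ (1 mol Ca²⁺ ≡ 1 mol CaCO₃): 3399 / 100.1 g/mol = 33.96 mol.
(a) Mass of CaCl₂: 33.96 × 111 = 3769 g.

(b) Chlorine deficit: 6.1 − 1.0 = 5.1 ppm = 5.1 mg/L as Cl₂.
(b) Cl₂ equivalent needed: 5.1 mg/L × 21,300 L = 108,600 mg = 108.6 g.
(b) Product at 13.9% available chlorine: 108.6 / 0.139 = 781.5 g.
(b) Volume at density 1.13 g/mL: 781.5 g ÷ 1.13 g/mL = 691.6 mL.

(a) 3.77 kg; (b) 692 mL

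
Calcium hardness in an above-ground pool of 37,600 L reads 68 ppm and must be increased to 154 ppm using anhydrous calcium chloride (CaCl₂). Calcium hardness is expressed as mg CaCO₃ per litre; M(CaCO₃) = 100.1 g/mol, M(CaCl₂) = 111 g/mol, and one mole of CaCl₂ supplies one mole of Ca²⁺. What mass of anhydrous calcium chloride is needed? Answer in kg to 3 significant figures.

3.59 kg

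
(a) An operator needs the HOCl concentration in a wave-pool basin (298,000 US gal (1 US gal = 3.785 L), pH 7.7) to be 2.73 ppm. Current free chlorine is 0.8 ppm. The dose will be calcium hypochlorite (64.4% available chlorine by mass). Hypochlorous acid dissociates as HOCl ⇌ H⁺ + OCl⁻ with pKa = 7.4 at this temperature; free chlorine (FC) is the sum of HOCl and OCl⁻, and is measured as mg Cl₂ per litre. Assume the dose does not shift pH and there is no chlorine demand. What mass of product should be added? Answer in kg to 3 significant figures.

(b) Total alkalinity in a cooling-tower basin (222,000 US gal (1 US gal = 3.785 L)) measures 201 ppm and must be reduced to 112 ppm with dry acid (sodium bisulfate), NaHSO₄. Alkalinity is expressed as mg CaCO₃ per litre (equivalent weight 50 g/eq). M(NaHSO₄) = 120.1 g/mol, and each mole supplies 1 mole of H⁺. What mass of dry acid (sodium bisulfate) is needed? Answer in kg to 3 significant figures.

(a) Volume: 298,000 US gal × 3.785 L/gal = 1,127,930 L.
(a) [OCl⁻]/[HOCl] = 10^(pH − pKa) = 10^(7.7 − 7.4) = 1.995; fraction as HOCl = 1/(1 + 1.995) = 0.3339.
(a) Free chlorine required for 2.73 ppm HOCl: 2.73 / 0.3339 = 8.177 ppm.
(a) FC to add: 8.177 − 0.8 = 7.377 mg/L as Cl₂.
(a) Cl₂ equivalent: 7.377 mg/L × 1,127,930 L = 8321 g.
(a) Product at 64.4% available Cl: 8321 / 0.644 = 12,920 g.

(b) Volume: 222,000 US gal × 3.785 L/gal = 840,270 L.
(b) Alkalinity to neutralize: (201 − 112) = 89 mg/L as CaCO₃ × 840,270 L = 74,780 g as CaCO₃.
(b) Equivalents of H⁺ required: 74,780 ÷ 50 g/eq = 1496 eq = 1496 mol NaHSO₄.
(b) Mass of NaHSO₄: 1496 × 120.1 = 179,600 g.

(a) 12.9 kg; (b) 180 kg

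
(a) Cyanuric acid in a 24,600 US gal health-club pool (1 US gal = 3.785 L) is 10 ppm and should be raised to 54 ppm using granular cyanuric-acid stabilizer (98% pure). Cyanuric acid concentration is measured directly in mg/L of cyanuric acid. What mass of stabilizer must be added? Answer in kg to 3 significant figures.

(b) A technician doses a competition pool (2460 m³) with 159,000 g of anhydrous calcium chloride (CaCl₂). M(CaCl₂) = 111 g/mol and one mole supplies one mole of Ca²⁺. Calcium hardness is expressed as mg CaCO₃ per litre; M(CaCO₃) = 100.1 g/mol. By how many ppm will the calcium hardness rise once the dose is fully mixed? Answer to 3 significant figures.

(a) 4.18 kg; (b) 58.3 ppm

(a) Volume: 24,600 US gal × 3.785 L/gal = 93,111 L.
(a) CYA to add: (54 − 10) = 44 mg/L × 93,111 L = 4097 g cyanuric acid.
(a) At 98% purity: 4097 / 0.98 = 4180 g product.

(b) Volume: 2460 m³ = 2,460,000 L.
(b) Moles of Ca²⁺: 159,000 g ÷ 111 g/mol = 1432 mol.
(b) As CaCO₃: 1432 mol × 100.1 g/mol = 143,400 g.
(b) Rise: 143,400 g / 2,460,000 L × 1000 = 58.29 mg/L.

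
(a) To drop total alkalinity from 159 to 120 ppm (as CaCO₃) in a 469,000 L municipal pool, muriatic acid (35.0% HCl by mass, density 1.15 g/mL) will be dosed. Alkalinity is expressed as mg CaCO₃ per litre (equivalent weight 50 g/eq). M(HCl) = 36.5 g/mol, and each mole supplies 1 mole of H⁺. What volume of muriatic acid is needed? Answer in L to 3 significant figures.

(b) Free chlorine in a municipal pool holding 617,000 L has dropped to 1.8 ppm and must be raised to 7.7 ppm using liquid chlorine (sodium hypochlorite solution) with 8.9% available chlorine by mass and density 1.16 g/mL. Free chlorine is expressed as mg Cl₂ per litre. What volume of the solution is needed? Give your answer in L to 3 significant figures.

(a) 33.2 L; (b) 35.3 L

(a) Alkalinity to neutralize: (159 − 120) = 39 mg/L as CaCO₃ × 469,000 L = 18,290 g as CaCO₃.
(a) Equivalents of H⁺ required: 18,290 ÷ 50 g/eq = 365.8 eq = 365.8 mol HCl.
(a) Mass of HCl: 365.8 × 36.5 = 13,350 g.
(a) Mass of 35.0% solution: 13,350 / 0.35 = 38,150 g.
(a) Volume: 38,150 g ÷ 1.15 g/mL = 33,170 mL.

(b) Chlorine deficit: 7.7 − 1.8 = 5.9 ppm = 5.9 mg/L as Cl₂.
(b) Cl₂ equivalent needed: 5.9 mg/L × 617,000 L = 3,640,000 mg = 3640 g.
(b) Product at 8.9% available chlorine: 3640 / 0.089 = 40,900 g.
(b) Volume at density 1.16 g/mL: 40,900 g ÷ 1.16 g/mL = 35,260 mL.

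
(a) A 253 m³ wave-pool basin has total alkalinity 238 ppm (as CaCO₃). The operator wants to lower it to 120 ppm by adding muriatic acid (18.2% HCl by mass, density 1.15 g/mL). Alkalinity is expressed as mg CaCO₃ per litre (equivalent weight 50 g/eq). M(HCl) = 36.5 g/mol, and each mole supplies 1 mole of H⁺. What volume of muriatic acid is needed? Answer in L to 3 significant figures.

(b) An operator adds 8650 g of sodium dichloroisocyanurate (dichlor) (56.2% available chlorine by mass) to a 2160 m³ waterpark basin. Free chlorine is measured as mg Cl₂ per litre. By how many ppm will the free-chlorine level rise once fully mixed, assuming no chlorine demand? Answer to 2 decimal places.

(a) Volume: 253 m³ = 253,000 L.
(a) Alkalinity to neutralize: (238 − 120) = 118 mg/L as CaCO₃ × 253,000 L = 29,850 g as CaCO₃.
(a) Equivalents of H⁺ required: 29,850 ÷ 50 g/eq = 597.1 eq = 597.1 mol HCl.
(a) Mass of HCl: 597.1 × 36.5 = 21,790 g.
(a) Mass of 18.2% solution: 21,790 / 0.182 = 119,700 g.
(a) Volume: 119,700 g ÷ 1.15 g/mL = 104,100 mL.

(b) Volume: 2160 m³ = 2,160,000 L.
(b) Available chlorine delivered: 8650 g × 0.562 = 4861 g as Cl₂.
(b) Concentration rise: 4861 g / 2,160,000 L = 2.251 mg/L = 2.25 ppm.

(a) 104 L; (b) 2.25 ppm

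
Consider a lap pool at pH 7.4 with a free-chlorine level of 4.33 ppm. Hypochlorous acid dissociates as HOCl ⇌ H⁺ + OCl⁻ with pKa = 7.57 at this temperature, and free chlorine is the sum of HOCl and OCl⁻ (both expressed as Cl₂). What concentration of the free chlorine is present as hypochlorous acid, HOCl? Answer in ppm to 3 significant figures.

[OCl⁻]/[HOCl] = 10^(pH − pKa) = 10^(7.4 − 7.57) = 10^-0.17 = 0.6761.
Fraction as HOCl = 1 / (1 + 0.6761) = 0.5966.
HOCl = 0.5966 × 4.33 ppm = 2.583 ppm.

2.58 ppm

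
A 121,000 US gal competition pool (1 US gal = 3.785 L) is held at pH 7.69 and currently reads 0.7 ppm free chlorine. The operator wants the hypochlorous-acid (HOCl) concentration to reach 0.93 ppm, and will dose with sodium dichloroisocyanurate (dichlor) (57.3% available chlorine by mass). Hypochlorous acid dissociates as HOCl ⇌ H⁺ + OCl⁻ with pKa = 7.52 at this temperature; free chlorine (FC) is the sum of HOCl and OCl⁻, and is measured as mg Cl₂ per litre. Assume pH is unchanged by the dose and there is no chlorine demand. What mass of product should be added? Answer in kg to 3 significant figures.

1.28 kg

Volume: 121,000 US gal × 3.785 L/gal = 457,985 L.
[OCl⁻]/[HOCl] = 10^(pH − pKa) = 10^(7.69 − 7.52) = 1.479; fraction as HOCl = 1/(1 + 1.479) = 0.4034.
Free chlorine required for 0.93 ppm HOCl: 0.93 / 0.4034 = 2.306 ppm.
FC to add: 2.306 − 0.7 = 1.606 mg/L as Cl₂.
Cl₂ equivalent: 1.606 mg/L × 457,985 L = 735.3 g.
Product at 57.3% available Cl: 735.3 / 0.573 = 1283 g.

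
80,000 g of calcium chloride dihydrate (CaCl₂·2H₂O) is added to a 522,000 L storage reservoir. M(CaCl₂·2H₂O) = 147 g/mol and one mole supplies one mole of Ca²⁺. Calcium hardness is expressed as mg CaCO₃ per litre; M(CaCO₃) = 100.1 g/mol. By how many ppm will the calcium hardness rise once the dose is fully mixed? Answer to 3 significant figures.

104 ppm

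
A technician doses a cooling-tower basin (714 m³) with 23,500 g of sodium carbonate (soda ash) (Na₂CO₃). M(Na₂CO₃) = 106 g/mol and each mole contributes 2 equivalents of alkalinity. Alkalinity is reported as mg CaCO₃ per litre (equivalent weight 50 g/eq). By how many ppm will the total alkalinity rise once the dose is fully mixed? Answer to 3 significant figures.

31.1 ppm

Volume: 714 m³ = 714,000 L.
Moles of Na₂CO₃: 23,500 g ÷ 106 g/mol = 221.7 mol → 443.4 eq of alkalinity.
As CaCO₃: 443.4 eq × 50 g/eq = 22,170 g.
Rise: 22,170 g / 714,000 L × 1000 = 31.05 mg/L.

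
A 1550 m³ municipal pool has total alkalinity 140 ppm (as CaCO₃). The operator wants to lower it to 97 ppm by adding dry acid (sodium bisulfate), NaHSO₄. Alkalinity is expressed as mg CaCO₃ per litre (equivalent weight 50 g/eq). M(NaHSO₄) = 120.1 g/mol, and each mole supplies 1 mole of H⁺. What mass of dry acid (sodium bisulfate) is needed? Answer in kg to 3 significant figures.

Volume: 1550 m³ = 1,550,000 L.
Alkalinity to neutralize: (140 − 97) = 43 mg/L as CaCO₃ × 1,550,000 L = 66,650 g as CaCO₃.
Equivalents of H⁺ required: 66,650 ÷ 50 g/eq = 1333 eq = 1333 mol NaHSO₄.
Mass of NaHSO₄: 1333 × 120.1 = 160,100 g.

160 kg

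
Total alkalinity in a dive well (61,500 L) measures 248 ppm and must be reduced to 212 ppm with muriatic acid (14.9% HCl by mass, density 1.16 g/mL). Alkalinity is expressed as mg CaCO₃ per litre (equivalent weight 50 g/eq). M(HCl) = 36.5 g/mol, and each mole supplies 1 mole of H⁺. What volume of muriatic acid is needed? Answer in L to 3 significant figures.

9.35 L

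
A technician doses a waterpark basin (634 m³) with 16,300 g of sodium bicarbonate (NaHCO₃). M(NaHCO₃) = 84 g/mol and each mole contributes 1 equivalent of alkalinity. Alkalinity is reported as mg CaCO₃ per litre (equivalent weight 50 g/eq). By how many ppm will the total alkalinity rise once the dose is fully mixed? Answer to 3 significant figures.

Volume: 634 m³ = 634,000 L.
Moles of NaHCO₃: 16,300 g ÷ 84 g/mol = 194 mol → 194 eq of alkalinity.
As CaCO₃: 194 eq × 50 g/eq = 9702 g.
Rise: 9702 g / 634,000 L × 1000 = 15.3 mg/L.

15.3 ppm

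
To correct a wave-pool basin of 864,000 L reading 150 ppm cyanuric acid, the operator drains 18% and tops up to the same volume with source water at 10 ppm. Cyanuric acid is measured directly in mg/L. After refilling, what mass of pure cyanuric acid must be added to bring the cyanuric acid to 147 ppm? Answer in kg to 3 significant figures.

19.2 kg

After draining 18% and refilling: 150 × 0.82 + 10 × 0.18 = 124.8 ppm.
Deficit to target: 147 − 124.8 = 22.2 mg/L.
Mass: 22.2 mg/L × 864,000 L = 19,180 g cyanuric acid.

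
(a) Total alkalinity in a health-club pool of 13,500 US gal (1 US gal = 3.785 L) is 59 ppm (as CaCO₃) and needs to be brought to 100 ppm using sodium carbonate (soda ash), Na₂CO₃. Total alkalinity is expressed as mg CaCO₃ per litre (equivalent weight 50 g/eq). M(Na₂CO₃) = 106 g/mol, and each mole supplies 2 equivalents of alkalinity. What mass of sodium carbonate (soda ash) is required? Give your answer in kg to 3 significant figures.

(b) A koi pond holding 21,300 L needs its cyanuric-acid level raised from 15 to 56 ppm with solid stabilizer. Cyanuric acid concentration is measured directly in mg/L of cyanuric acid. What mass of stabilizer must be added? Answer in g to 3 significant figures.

(a) Volume: 13,500 US gal × 3.785 L/gal = 51,098 L.
(a) Alkalinity to add: (100 − 59) = 41 mg/L as CaCO₃ × 51,098 L = 2095 g as CaCO₃.
(a) Equivalents: 2095 g ÷ 50 g/eq = 41.9 eq.
(a) Each mole of Na₂CO₃ supplies 2 eq, so 41.9 / 2 = 20.95 mol.
(a) Mass: 20.95 mol × 106 g/mol = 2221 g.

(b) CYA to add: (56 − 15) = 41 mg/L × 21,300 L = 873.3 g cyanuric acid.

(a) 2.22 kg; (b) 873 g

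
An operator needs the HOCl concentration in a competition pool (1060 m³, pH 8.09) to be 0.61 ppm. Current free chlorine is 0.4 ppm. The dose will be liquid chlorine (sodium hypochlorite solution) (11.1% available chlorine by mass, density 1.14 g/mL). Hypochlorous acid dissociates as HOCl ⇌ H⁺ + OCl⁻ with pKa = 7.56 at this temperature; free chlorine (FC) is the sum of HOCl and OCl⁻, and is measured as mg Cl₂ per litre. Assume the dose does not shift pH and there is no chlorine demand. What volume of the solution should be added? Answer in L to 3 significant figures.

19.1 L

Volume: 1060 m³ = 1,060,000 L.
[OCl⁻]/[HOCl] = 10^(pH − pKa) = 10^(8.09 − 7.56) = 3.388; fraction as HOCl = 1/(1 + 3.388) = 0.2279.
Free chlorine required for 0.61 ppm HOCl: 0.61 / 0.2279 = 2.677 ppm.
FC to add: 2.677 − 0.4 = 2.277 mg/L as Cl₂.
Cl₂ equivalent: 2.277 mg/L × 1,060,000 L = 2414 g.
Product at 11.1% available Cl: 2414 / 0.111 = 21,740 g.
Volume: 21,740 g ÷ 1.14 g/mL = 19,070 mL.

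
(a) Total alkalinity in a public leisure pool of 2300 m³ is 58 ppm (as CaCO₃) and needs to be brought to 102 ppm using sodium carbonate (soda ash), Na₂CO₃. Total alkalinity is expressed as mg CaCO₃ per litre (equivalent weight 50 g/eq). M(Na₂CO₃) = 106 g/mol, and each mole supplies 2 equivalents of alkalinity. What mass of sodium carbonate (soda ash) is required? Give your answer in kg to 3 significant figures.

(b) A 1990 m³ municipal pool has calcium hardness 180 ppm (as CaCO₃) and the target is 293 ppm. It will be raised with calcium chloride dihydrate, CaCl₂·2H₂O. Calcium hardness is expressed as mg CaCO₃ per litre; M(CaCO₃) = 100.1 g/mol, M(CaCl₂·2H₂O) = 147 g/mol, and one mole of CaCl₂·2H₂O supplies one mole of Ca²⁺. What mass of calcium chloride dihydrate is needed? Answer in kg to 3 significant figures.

(a) 107 kg; (b) 330 kg

(a) Volume: 2300 m³ = 2,300,000 L.
(a) Alkalinity to add: (102 − 58) = 44 mg/L as CaCO₃ × 2,300,000 L = 101,200 g as CaCO₃.
(a) Equivalents: 101,200 g ÷ 50 g/eq = 2024 eq.
(a) Each mole of Na₂CO₃ supplies 2 eq, so 2024 / 2 = 1012 mol.
(a) Mass: 1012 mol × 106 g/mol = 107,300 g.

(b) Volume: 1990 m³ = 1,990,000 L.
(b) Hardness to add: (293 − 180) = 113 mg/L as CaCO₃ × 1,990,000 L = 224,900 g as CaCO₃.
(b) Moles of Ca²⁺ (1 mol Ca²⁺ ≡ 1 mol CaCO₃): 224,900 / 100.1 g/mol = 2246 mol.
(b) Mass of CaCl₂·2H₂O: 2246 × 147 = 330,200 g.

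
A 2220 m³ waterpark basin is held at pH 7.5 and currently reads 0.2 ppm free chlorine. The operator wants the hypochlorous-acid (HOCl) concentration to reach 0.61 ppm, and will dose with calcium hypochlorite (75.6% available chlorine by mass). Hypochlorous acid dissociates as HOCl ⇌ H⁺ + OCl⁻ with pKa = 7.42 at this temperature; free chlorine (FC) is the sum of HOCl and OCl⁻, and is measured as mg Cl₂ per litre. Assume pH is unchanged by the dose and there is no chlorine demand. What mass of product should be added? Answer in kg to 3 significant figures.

3.36 kg

Volume: 2220 m³ = 2,220,000 L.
[OCl⁻]/[HOCl] = 10^(pH − pKa) = 10^(7.5 − 7.42) = 1.202; fraction as HOCl = 1/(1 + 1.202) = 0.4541.
Free chlorine required for 0.61 ppm HOCl: 0.61 / 0.4541 = 1.343 ppm.
FC to add: 1.343 − 0.2 = 1.143 mg/L as Cl₂.
Cl₂ equivalent: 1.143 mg/L × 2,220,000 L = 2538 g.
Product at 75.6% available Cl: 2538 / 0.756 = 3358 g.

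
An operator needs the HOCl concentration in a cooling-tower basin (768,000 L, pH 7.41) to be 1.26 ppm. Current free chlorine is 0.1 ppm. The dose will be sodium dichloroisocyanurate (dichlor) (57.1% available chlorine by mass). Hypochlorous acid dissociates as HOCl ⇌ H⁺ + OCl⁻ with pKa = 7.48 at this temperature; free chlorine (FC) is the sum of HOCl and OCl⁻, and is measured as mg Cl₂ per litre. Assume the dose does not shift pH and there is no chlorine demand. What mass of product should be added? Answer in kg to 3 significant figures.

[OCl⁻]/[HOCl] = 10^(pH − pKa) = 10^(7.41 − 7.48) = 0.8511; fraction as HOCl = 1/(1 + 0.8511) = 0.5402.
Free chlorine required for 1.26 ppm HOCl: 1.26 / 0.5402 = 2.332 ppm.
FC to add: 2.332 − 0.1 = 2.232 mg/L as Cl₂.
Cl₂ equivalent: 2.232 mg/L × 768,000 L = 1715 g.
Product at 57.1% available Cl: 1715 / 0.571 = 3003 g.

3.00 kg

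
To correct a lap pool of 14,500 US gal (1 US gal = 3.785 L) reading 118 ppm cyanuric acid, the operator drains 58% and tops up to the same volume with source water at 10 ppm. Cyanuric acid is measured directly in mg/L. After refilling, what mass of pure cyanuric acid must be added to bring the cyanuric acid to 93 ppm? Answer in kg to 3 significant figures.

Volume: 14,500 US gal × 3.785 L/gal = 54,882 L.
After draining 58% and refilling: 118 × 0.42 + 10 × 0.58 = 55.36 ppm.
Deficit to target: 93 − 55.36 = 37.64 mg/L.
Mass: 37.64 mg/L × 54,882 L = 2066 g cyanuric acid.

2.07 kg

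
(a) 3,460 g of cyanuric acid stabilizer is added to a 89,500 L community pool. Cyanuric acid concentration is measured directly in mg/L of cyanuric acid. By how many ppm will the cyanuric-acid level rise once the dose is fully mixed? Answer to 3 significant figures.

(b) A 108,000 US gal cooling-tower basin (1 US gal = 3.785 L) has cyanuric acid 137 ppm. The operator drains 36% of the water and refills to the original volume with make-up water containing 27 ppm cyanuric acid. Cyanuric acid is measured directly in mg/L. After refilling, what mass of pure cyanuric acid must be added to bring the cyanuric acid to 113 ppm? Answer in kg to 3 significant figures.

(a) Rise: 3,460 g / 89,500 L × 1000 = 38.66 mg/L.

(b) Volume: 108,000 US gal × 3.785 L/gal = 408,780 L.
(b) After draining 36% and refilling: 137 × 0.64 + 27 × 0.36 = 97.4 ppm.
(b) Deficit to target: 113 − 97.4 = 15.6 mg/L.
(b) Mass: 15.6 mg/L × 408,780 L = 6377 g cyanuric acid.

(a) 38.7 ppm; (b) 6.38 kg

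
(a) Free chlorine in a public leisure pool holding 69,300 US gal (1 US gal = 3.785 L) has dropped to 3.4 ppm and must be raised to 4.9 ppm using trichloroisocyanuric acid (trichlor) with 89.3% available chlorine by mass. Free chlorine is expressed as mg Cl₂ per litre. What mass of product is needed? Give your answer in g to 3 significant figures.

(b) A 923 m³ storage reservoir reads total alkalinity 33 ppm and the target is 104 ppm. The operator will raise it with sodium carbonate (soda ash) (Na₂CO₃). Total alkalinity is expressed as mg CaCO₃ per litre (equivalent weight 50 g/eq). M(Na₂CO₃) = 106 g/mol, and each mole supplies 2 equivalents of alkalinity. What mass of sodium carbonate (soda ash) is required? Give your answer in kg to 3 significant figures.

(a) 441 g; (b) 69.5 kg

(a) Volume: 69,300 US gal × 3.785 L/gal = 262,300 L.
(a) Chlorine deficit: 4.9 − 3.4 = 1.5 ppm = 1.5 mg/L as Cl₂.
(a) Cl₂ equivalent needed: 1.5 mg/L × 262,300 L = 393,500 mg = 393.5 g.
(a) Product at 89.3% available chlorine: 393.5 / 0.893 = 440.6 g.

(b) Volume: 923 m³ = 923,000 L.
(b) Alkalinity to add: (104 − 33) = 71 mg/L as CaCO₃ × 923,000 L = 65,530 g as CaCO₃.
(b) Equivalents: 65,530 g ÷ 50 g/eq = 1311 eq.
(b) Each mole of Na₂CO₃ supplies 2 eq, so 1311 / 2 = 655.3 mol.
(b) Mass: 655.3 mol × 106 g/mol = 69,460 g.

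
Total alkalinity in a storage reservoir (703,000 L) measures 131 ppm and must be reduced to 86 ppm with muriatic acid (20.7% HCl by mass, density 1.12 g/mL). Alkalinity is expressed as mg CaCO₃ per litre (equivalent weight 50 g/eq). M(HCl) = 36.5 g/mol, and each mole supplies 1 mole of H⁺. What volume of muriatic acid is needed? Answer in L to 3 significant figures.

Alkalinity to neutralize: (131 − 86) = 45 mg/L as CaCO₃ × 703,000 L = 31,640 g as CaCO₃.
Equivalents of H⁺ required: 31,640 ÷ 50 g/eq = 632.7 eq = 632.7 mol HCl.
Mass of HCl: 632.7 × 36.5 = 23,090 g.
Mass of 20.7% solution: 23,090 / 0.207 = 111,600 g.
Volume: 111,600 g ÷ 1.12 g/mL = 99,610 mL.

99.6 L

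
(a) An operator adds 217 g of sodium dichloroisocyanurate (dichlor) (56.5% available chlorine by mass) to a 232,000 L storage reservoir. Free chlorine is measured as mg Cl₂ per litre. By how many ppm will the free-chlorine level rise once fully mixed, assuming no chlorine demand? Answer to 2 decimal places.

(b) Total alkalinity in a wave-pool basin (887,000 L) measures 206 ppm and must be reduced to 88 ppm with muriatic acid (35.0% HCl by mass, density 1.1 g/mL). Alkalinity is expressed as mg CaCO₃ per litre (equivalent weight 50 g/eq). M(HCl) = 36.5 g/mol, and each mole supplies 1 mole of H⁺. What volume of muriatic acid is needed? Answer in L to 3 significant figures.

(a) 0.53 ppm; (b) 198 L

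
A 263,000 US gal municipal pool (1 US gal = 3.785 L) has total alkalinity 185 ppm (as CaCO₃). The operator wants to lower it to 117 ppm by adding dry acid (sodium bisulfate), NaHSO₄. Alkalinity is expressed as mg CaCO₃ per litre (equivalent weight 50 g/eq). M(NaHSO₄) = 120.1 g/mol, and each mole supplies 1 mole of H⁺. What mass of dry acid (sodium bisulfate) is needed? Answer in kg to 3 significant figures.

Volume: 263,000 US gal × 3.785 L/gal = 995,455 L.
Alkalinity to neutralize: (185 − 117) = 68 mg/L as CaCO₃ × 995,455 L = 67,690 g as CaCO₃.
Equivalents of H⁺ required: 67,690 ÷ 50 g/eq = 1354 eq = 1354 mol NaHSO₄.
Mass of NaHSO₄: 1354 × 120.1 = 162,600 g.

163 kg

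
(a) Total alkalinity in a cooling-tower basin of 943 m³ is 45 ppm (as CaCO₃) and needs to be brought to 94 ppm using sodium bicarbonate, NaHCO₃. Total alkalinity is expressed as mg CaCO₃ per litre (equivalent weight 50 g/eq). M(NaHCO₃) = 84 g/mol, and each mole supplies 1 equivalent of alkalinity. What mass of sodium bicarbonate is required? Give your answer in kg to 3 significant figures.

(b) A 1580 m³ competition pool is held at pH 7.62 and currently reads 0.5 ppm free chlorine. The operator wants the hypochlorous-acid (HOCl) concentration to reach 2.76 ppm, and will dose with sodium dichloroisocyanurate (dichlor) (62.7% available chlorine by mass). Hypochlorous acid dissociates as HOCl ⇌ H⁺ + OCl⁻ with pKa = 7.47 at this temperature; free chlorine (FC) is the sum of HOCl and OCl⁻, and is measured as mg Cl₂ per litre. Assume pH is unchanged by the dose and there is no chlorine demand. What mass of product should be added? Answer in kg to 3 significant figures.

(a) Volume: 943 m³ = 943,000 L.
(a) Alkalinity to add: (94 − 45) = 49 mg/L as CaCO₃ × 943,000 L = 46,210 g as CaCO₃.
(a) Equivalents: 46,210 g ÷ 50 g/eq = 924.1 eq.
(a) NaHCO₃ supplies 1 eq per mole → 924.1 mol.
(a) Mass: 924.1 mol × 84 g/mol = 77,630 g.

(b) Volume: 1580 m³ = 1,580,000 L.
(b) [OCl⁻]/[HOCl] = 10^(pH − pKa) = 10^(7.62 − 7.47) = 1.413; fraction as HOCl = 1/(1 + 1.413) = 0.4145.
(b) Free chlorine required for 2.76 ppm HOCl: 2.76 / 0.4145 = 6.659 ppm.
(b) FC to add: 6.659 − 0.5 = 6.159 mg/L as Cl₂.
(b) Cl₂ equivalent: 6.159 mg/L × 1,580,000 L = 9731 g.
(b) Product at 62.7% available Cl: 9731 / 0.627 = 15,520 g.

(a) 77.6 kg; (b) 15.5 kg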